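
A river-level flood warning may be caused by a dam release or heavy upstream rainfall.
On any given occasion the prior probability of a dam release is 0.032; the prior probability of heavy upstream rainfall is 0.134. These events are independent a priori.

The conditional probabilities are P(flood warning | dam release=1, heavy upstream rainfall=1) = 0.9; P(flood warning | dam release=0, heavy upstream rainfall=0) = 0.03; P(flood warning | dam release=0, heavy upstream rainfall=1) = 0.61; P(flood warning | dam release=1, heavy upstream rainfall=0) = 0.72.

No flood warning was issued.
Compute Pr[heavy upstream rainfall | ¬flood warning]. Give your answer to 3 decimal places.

Pr[heavy upstream rainfall | ¬flood warning] ≈ 0.059

Numerator (weight on configurations with heavy upstream rainfall): 0.050588 + 0.000429 = 0.051017
Denominator P(¬flood warning): 0.97×0.968×0.866 + 0.39×0.968×0.134 + 0.28×0.032×0.866 + 0.1×0.032×0.134 = 0.871915
Posterior = 0.051017 / 0.871915 ≈ 0.059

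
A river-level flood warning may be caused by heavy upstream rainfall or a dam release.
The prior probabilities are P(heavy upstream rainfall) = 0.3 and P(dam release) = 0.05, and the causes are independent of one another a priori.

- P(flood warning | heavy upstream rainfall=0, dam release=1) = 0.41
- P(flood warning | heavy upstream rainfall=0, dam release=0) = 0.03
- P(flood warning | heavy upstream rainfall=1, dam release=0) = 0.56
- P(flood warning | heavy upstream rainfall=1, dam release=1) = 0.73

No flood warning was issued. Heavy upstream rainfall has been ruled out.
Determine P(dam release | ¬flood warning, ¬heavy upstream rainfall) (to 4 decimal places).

Enumerate both values of dam release and weight by the priors:
  P(¬flood warning | ¬heavy upstream rainfall) = 0.97*0.95 + 0.59*0.05
        = 0.921500 + 0.029500 = 0.951000
Configurations with dam release contribute 0.029500, so
  P(dam release | ¬flood warning, ¬heavy upstream rainfall) = 0.029500 / 0.951000 ≈ 0.0310

P(dam release | ¬flood warning, ¬heavy upstream rainfall) ≈ 0.0310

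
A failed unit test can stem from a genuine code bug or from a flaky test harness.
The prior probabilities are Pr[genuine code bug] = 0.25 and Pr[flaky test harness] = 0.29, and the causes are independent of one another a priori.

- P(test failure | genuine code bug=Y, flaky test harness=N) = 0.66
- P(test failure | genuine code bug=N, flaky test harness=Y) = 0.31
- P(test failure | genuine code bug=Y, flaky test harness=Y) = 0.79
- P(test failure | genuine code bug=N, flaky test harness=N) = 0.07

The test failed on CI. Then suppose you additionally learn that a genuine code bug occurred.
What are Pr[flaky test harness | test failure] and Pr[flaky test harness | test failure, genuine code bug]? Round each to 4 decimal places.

Weight on flaky test harness=true, given the evidence: 0.067425 + 0.057275 = 0.124700
The normalizing constant is 0.07*0.75*0.71 + 0.31*0.75*0.29 + 0.66*0.25*0.71 + 0.79*0.25*0.29 = 0.279125
Posterior = 0.124700 / 0.279125 ≈ 0.4468

Now also conditioning on genuine code bug=true:
Weight on flaky test harness=true, given the evidence: 0.79·0.29 = 0.229100
Normalizer over all consistent configurations: 0.66·0.71 + 0.79·0.29 = 0.697700
P(flaky test harness | test failure, genuine code bug) = 0.229100/0.697700 ≈ 0.3284

Pr[flaky test harness | test failure] ≈ 0.4468; Pr[flaky test harness | test failure, genuine code bug] ≈ 0.3284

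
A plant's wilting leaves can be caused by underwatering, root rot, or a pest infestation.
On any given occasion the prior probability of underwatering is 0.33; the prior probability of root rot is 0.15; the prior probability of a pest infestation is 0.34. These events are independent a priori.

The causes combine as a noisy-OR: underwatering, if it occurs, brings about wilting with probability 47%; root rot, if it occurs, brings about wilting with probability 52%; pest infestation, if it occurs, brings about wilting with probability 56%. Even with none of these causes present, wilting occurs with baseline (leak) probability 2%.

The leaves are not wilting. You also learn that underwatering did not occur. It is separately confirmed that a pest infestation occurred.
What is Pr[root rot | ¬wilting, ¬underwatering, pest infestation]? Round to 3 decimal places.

Under noisy-OR, P(wilting | causes) = 1 − (1−0.02)·∏(1−qᵢ) over the active causes.
P(¬wilting | ¬underwatering, pest infestation) = 0.4312*0.85 + 0.206976*0.15 = 0.366520 + 0.031046 = 0.397566
Of this, 0.031046 comes from 0.206976*0.15 (the root rot=true cases).
So P(root rot | ¬wilting, ¬underwatering, pest infestation) = 0.031046/0.397566 ≈ 0.078.

Pr[root rot | ¬wilting, ¬underwatering, pest infestation] ≈ 0.078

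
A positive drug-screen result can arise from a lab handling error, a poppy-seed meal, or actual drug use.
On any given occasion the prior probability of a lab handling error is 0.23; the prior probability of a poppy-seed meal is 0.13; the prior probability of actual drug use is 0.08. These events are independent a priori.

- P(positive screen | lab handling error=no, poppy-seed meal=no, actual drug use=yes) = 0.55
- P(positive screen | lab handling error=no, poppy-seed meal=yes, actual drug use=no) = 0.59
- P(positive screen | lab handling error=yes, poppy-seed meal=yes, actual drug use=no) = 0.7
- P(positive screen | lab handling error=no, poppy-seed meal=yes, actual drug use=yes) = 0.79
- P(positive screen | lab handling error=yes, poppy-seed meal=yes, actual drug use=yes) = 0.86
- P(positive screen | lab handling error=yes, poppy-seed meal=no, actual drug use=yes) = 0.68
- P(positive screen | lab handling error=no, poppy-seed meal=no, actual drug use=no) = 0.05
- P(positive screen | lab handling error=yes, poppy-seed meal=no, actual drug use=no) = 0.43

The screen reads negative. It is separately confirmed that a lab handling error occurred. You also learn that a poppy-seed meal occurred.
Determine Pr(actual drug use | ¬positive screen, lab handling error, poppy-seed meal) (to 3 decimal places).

Sum P(¬positive screen|·) weighted by the priors over both values of actual drug use:
  P(¬positive screen | lab handling error, poppy-seed meal) = 0.3·0.92 + 0.14·0.08
        = 0.276000 + 0.011200 = 0.287200
The terms with actual drug use present sum to 0.011200, so
  P(actual drug use | ¬positive screen, lab handling error, poppy-seed meal) = 0.011200 / 0.287200 ≈ 0.039

Pr(actual drug use | ¬positive screen, lab handling error, poppy-seed meal) ≈ 0.039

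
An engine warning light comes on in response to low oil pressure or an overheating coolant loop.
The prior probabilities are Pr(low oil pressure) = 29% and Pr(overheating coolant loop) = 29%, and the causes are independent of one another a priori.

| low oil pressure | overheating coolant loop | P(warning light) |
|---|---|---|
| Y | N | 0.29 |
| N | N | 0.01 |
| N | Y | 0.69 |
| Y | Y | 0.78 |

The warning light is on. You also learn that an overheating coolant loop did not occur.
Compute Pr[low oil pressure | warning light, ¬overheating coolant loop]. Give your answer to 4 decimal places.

P(warning light | ¬overheating coolant loop) = 0.01×0.71 + 0.29×0.29 = 0.007100 + 0.084100 = 0.091200
The low oil pressure-present share is 0.29×0.29 = 0.084100.
So P(low oil pressure | warning light, ¬overheating coolant loop) = 0.084100/0.091200 ≈ 0.9221.

Pr[low oil pressure | warning light, ¬overheating coolant loop] ≈ 0.9221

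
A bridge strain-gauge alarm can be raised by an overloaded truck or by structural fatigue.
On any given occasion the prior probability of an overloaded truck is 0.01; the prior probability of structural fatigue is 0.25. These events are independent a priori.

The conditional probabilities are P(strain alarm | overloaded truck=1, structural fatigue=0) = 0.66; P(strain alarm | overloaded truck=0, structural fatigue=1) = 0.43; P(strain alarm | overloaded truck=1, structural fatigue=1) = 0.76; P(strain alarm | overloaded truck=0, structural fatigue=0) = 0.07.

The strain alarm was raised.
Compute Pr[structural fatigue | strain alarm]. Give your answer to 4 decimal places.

Pr[structural fatigue | strain alarm] ≈ 0.6555

P(strain alarm) = 0.07·0.99·0.75 + 0.43·0.99·0.25 + 0.66·0.01·0.75 + 0.76·0.01·0.25 = 0.051975 + 0.106425 + 0.004950 + 0.001900 = 0.165250
Restricting to configurations with structural fatigue present: 0.106425 + 0.001900 = 0.108325.
P(structural fatigue | strain alarm) = 0.108325 / 0.165250 ≈ 0.6555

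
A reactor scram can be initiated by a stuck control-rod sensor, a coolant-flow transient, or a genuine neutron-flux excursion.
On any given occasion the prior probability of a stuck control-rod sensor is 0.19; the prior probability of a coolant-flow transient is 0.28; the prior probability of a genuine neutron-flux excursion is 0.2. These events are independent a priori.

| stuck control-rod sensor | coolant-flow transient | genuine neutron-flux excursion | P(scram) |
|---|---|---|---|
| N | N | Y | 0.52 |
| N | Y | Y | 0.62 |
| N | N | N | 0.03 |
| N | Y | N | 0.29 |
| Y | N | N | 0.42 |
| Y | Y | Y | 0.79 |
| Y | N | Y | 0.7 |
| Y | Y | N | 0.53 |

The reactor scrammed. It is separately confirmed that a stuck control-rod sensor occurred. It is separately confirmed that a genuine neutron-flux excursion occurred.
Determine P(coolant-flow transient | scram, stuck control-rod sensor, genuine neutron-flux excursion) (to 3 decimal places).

By total probability over both values of coolant-flow transient:
  P(scram | stuck control-rod sensor, genuine neutron-flux excursion) = 0.7·0.72 + 0.79·0.28
        = 0.504000 + 0.221200 = 0.725200
The terms with coolant-flow transient present sum to 0.221200, so
  P(coolant-flow transient | scram, stuck control-rod sensor, genuine neutron-flux excursion) = 0.221200 / 0.725200 ≈ 0.305

P(coolant-flow transient | scram, stuck control-rod sensor, genuine neutron-flux excursion) ≈ 0.305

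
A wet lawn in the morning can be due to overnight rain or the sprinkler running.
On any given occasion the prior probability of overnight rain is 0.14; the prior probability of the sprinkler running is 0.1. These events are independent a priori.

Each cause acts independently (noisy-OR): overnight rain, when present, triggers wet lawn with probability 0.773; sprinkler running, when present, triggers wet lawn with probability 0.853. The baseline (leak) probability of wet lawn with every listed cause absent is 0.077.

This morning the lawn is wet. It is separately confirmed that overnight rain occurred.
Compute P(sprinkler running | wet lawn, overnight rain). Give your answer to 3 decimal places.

P(sprinkler running | wet lawn, overnight rain) ≈ 0.120

Under noisy-OR, P(wet lawn | causes) = 1 − (1−0.077)·∏(1−qᵢ) over the active causes.
P(wet lawn | overnight rain) = 0.790479×0.9 + 0.9692×0.1 = 0.711431 + 0.096920 = 0.808351
Restricting to configurations with sprinkler running present: 0.9692×0.1 = 0.096920.
So P(sprinkler running | wet lawn, overnight rain) = 0.096920/0.808351 ≈ 0.120.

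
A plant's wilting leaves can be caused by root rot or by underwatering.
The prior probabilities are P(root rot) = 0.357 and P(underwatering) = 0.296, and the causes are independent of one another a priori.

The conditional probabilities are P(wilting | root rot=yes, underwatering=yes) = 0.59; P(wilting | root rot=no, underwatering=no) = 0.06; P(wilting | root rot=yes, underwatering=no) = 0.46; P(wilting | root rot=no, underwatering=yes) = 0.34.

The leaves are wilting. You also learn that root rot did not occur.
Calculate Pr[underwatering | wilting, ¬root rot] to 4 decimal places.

Pr[underwatering | wilting, ¬root rot] ≈ 0.7044

P(wilting | ¬root rot) = 0.06·0.704 + 0.34·0.296 = 0.042240 + 0.100640 = 0.142880
Of this, 0.100640 comes from 0.34·0.296 (the underwatering=true cases).
Hence the posterior is 0.100640/0.142880 ≈ 0.7044.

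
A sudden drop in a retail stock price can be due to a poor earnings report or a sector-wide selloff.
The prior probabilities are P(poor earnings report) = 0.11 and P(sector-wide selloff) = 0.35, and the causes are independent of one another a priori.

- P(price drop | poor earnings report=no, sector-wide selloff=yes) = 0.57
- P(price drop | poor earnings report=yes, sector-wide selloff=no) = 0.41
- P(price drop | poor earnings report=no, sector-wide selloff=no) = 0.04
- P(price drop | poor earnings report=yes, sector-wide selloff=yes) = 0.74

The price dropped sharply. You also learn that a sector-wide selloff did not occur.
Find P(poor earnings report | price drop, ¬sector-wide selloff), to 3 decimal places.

P(price drop | ¬sector-wide selloff) = 0.04*0.89 + 0.41*0.11 = 0.035600 + 0.045100 = 0.080700
Restricting to configurations with poor earnings report present: 0.41*0.11 = 0.045100.
Hence the posterior is 0.045100/0.080700 ≈ 0.559.

P(poor earnings report | price drop, ¬sector-wide selloff) ≈ 0.559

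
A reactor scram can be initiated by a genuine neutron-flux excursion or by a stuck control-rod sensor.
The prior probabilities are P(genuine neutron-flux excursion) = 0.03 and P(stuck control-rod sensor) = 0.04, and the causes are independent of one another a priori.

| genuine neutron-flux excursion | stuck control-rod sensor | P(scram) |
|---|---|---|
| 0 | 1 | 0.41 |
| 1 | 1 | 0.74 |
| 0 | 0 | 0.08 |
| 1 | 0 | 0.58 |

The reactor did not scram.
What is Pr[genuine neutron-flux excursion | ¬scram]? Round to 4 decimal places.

Pr[genuine neutron-flux excursion | ¬scram] ≈ 0.0139

Numerator (weight on configurations with genuine neutron-flux excursion): 0.012096 + 0.000312 = 0.012408
Normalizer over all consistent configurations: 0.92·0.97·0.96 + 0.59·0.97·0.04 + 0.42·0.03·0.96 + 0.26·0.03·0.04 = 0.892004
Posterior = 0.012408 / 0.892004 ≈ 0.0139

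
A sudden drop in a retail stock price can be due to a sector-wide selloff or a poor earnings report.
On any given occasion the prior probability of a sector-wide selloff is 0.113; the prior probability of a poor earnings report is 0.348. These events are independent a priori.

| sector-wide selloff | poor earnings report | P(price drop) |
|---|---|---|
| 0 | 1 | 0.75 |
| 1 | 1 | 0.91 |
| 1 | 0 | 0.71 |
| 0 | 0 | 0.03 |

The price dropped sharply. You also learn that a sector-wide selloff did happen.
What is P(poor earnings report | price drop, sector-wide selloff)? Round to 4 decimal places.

P(price drop | sector-wide selloff) = 0.71×0.652 + 0.91×0.348 = 0.462920 + 0.316680 = 0.779600
Of this, 0.316680 comes from 0.91×0.348 (the poor earnings report=true cases).
P(poor earnings report | price drop, sector-wide selloff) = 0.316680 / 0.779600 ≈ 0.4062

P(poor earnings report | price drop, sector-wide selloff) ≈ 0.4062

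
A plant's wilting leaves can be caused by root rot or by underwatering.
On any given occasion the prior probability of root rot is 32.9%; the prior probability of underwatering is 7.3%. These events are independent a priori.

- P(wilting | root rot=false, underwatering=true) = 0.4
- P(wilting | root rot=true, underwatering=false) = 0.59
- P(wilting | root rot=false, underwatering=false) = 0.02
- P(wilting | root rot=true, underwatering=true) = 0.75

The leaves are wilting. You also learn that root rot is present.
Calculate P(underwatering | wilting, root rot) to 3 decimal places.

Enumerate both values of underwatering and weight by the priors:
  P(wilting | root rot) = 0.59·0.927 + 0.75·0.073
        = 0.546930 + 0.054750 = 0.601680
Keeping only the underwatering-present terms gives 0.054750, so
  P(underwatering | wilting, root rot) = 0.054750 / 0.601680 ≈ 0.091

P(underwatering | wilting, root rot) ≈ 0.091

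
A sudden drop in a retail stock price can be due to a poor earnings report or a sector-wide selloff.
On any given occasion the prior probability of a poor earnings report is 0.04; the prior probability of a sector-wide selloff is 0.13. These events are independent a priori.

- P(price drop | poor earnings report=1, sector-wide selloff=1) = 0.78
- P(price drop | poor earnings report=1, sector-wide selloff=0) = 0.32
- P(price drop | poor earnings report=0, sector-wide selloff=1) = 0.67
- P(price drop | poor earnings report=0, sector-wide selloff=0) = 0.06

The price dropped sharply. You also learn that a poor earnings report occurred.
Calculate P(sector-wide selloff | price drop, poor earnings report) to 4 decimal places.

Sum P(price drop|·) weighted by the priors over both values of sector-wide selloff:
  P(price drop | poor earnings report) = 0.32*0.87 + 0.78*0.13
        = 0.278400 + 0.101400 = 0.379800
Configurations with sector-wide selloff contribute 0.101400, so
  P(sector-wide selloff | price drop, poor earnings report) = 0.101400 / 0.379800 ≈ 0.2670

P(sector-wide selloff | price drop, poor earnings report) ≈ 0.2670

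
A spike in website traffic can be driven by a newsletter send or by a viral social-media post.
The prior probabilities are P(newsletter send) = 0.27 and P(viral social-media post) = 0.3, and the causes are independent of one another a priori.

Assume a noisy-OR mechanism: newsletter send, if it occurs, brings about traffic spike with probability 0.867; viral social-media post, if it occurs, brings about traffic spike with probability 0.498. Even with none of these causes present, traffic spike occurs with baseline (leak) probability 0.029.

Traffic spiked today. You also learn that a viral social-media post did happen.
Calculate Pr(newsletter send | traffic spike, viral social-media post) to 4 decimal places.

Under noisy-OR, P(traffic spike | causes) = 1 − (1−0.029)·∏(1−qᵢ) over the active causes.
For the numerator, keep only newsletter send=true terms: 0.93517·0.27 = 0.252496
Normalizer over all consistent configurations: 0.512558·0.73 + 0.93517·0.27 = 0.626663
Posterior = 0.252496 / 0.626663 ≈ 0.4029

Pr(newsletter send | traffic spike, viral social-media post) ≈ 0.4029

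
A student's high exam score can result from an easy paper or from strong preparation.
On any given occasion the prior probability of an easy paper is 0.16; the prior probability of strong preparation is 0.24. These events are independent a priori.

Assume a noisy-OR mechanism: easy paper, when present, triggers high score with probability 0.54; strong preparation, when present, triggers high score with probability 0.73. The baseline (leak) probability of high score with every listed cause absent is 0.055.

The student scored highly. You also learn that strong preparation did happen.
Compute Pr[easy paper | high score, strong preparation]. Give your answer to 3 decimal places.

Pr[easy paper | high score, strong preparation] ≈ 0.184

Under noisy-OR, P(high score | causes) = 1 − (1−0.055)·∏(1−qᵢ) over the active causes.
P(high score | strong preparation) = 0.74485×0.84 + 0.882631×0.16 = 0.625674 + 0.141221 = 0.766895
Restricting to configurations with easy paper present: 0.882631×0.16 = 0.141221.
P(easy paper | high score, strong preparation) = 0.141221 / 0.766895 ≈ 0.184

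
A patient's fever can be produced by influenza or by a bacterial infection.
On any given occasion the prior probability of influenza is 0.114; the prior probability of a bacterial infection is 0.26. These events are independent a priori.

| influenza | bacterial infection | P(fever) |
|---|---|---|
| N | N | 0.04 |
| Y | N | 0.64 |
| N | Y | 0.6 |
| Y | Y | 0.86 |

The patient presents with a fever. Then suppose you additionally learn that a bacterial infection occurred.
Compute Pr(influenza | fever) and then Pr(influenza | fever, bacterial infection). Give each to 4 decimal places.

Pr(influenza | fever) ≈ 0.3258; Pr(influenza | fever, bacterial infection) ≈ 0.1557

P(fever) = 0.04*0.886*0.74 + 0.6*0.886*0.26 + 0.64*0.114*0.74 + 0.86*0.114*0.26 = 0.026226 + 0.138216 + 0.053990 + 0.025490 = 0.243922
Restricting to configurations with influenza present: 0.053990 + 0.025490 = 0.079480.
So P(influenza | fever) = 0.079480/0.243922 ≈ 0.3258.

Now condition on the additional information:
P(fever | bacterial infection) = 0.6×0.886 + 0.86×0.114 = 0.531600 + 0.098040 = 0.629640
Restricting to configurations with influenza present: 0.86×0.114 = 0.098040.
Hence the posterior is 0.098040/0.629640 ≈ 0.1557.
This is intercausal reasoning (explaining away): once bacterial infection accounts for the fever, influenza becomes less likely.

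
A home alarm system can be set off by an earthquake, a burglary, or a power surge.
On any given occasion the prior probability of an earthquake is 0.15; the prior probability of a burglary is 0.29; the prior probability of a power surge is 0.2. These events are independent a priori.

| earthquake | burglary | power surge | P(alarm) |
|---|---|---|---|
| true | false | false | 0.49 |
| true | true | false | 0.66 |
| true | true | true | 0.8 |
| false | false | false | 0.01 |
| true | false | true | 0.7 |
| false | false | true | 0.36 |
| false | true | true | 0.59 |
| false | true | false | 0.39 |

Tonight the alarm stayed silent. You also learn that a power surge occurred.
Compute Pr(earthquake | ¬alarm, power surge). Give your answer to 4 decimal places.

Pr(earthquake | ¬alarm, power surge) ≈ 0.0770

P(¬alarm | power surge) = 0.64*0.85*0.71 + 0.41*0.85*0.29 + 0.3*0.15*0.71 + 0.2*0.15*0.29 = 0.386240 + 0.101065 + 0.031950 + 0.008700 = 0.527955
The earthquake-present share is 0.031950 + 0.008700 = 0.040650.
Hence the posterior is 0.040650/0.527955 ≈ 0.0770.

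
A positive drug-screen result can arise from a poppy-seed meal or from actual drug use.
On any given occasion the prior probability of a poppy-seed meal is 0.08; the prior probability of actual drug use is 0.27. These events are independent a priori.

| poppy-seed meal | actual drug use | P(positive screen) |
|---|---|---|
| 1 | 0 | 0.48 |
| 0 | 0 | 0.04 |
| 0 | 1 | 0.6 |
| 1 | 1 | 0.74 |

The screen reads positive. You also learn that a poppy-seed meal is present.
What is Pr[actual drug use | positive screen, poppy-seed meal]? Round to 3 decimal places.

For the numerator, keep only actual drug use=true terms: 0.74*0.27 = 0.199800
The normalizing constant is 0.48*0.73 + 0.74*0.27 = 0.550200
P(actual drug use | positive screen, poppy-seed meal) = 0.199800/0.550200 ≈ 0.363

Pr[actual drug use | positive screen, poppy-seed meal] ≈ 0.363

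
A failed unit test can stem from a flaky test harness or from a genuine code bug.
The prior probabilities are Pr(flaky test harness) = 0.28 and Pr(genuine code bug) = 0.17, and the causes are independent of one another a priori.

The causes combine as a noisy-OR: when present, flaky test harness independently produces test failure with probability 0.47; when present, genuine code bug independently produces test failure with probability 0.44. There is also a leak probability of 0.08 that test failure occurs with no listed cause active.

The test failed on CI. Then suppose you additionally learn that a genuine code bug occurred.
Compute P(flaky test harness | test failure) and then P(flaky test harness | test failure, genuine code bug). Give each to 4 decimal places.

Under noisy-OR, P(test failure | causes) = 1 − (1−0.08)·∏(1−qᵢ) over the active causes.
Weight on flaky test harness=true, given the evidence: 0.119082 + 0.034603 = 0.153685
The normalizing constant is 0.08·0.72·0.83 + 0.4848·0.72·0.17 + 0.5124·0.28·0.83 + 0.726944·0.28·0.17 = 0.260833
P(flaky test harness | test failure) = 0.153685/0.260833 ≈ 0.5892

Now also conditioning on genuine code bug=true:
By total probability over both values of flaky test harness:
  P(test failure | genuine code bug) = 0.4848*0.72 + 0.726944*0.28
        = 0.349056 + 0.203544 = 0.552600
Keeping only the flaky test harness-present terms gives 0.203544, so
  P(flaky test harness | test failure, genuine code bug) = 0.203544 / 0.552600 ≈ 0.3683

P(flaky test harness | test failure) ≈ 0.5892; P(flaky test harness | test failure, genuine code bug) ≈ 0.3683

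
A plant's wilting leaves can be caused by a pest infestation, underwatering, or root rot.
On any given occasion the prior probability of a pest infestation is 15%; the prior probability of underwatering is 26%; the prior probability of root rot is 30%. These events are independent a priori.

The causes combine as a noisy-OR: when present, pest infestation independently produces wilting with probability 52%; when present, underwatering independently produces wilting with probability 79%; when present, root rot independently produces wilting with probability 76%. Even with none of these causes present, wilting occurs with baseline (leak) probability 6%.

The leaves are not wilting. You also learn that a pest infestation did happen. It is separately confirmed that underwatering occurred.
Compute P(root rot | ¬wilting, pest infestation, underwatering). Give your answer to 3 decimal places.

P(root rot | ¬wilting, pest infestation, underwatering) ≈ 0.093

Under noisy-OR, P(wilting | causes) = 1 − (1−0.06)·∏(1−qᵢ) over the active causes.
For the numerator, keep only root rot=true terms: 0.02274×0.3 = 0.006822
The normalizing constant is 0.094752×0.7 + 0.02274×0.3 = 0.073148
Posterior = 0.006822 / 0.073148 ≈ 0.093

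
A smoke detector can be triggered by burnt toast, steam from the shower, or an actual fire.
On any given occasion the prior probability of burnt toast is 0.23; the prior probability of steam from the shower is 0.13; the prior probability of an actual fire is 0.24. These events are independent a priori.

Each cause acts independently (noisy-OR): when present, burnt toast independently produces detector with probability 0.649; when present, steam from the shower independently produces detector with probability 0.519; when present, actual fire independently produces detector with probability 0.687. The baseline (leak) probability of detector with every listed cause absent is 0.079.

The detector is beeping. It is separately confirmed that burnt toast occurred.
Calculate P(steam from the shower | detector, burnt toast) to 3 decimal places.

Under noisy-OR, P(detector | causes) = 1 − (1−0.079)·∏(1−qᵢ) over the active causes.
P(detector | burnt toast) = 0.676729·0.87·0.76 + 0.898816·0.87·0.24 + 0.844507·0.13·0.76 + 0.951331·0.13·0.24 = 0.447453 + 0.187673 + 0.083437 + 0.029682 = 0.748245
Of this, 0.113119 comes from 0.083437 + 0.029682 (the steam from the shower=true cases).
P(steam from the shower | detector, burnt toast) = 0.113119 / 0.748245 ≈ 0.151

P(steam from the shower | detector, burnt toast) ≈ 0.151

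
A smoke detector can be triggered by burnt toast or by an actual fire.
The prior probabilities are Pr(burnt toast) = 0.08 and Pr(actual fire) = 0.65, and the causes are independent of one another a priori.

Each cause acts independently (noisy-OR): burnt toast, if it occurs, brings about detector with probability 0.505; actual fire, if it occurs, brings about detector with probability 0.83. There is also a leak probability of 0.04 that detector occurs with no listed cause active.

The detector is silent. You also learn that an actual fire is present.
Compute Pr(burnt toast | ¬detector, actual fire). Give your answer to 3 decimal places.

Pr(burnt toast | ¬detector, actual fire) ≈ 0.041

Under noisy-OR, P(detector | causes) = 1 − (1−0.04)·∏(1−qᵢ) over the active causes.
By total probability over both values of burnt toast:
  P(¬detector | actual fire) = 0.1632*0.92 + 0.080784*0.08
        = 0.150144 + 0.006463 = 0.156607
Configurations with burnt toast contribute 0.006463, so
  P(burnt toast | ¬detector, actual fire) = 0.006463 / 0.156607 ≈ 0.041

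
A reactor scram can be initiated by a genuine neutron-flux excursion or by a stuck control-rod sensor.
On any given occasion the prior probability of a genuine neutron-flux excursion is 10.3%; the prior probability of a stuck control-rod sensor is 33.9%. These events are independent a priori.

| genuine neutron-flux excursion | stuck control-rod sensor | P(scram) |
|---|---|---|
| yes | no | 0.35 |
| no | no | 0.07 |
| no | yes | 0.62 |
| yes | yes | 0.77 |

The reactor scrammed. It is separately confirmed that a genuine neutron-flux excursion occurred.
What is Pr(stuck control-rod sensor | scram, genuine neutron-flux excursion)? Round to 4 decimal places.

Pr(stuck control-rod sensor | scram, genuine neutron-flux excursion) ≈ 0.5301

Enumerate both values of stuck control-rod sensor and weight by the priors:
  P(scram | genuine neutron-flux excursion) = 0.35×0.661 + 0.77×0.339
        = 0.231350 + 0.261030 = 0.492380
Keeping only the stuck control-rod sensor-present terms gives 0.261030, so
  P(stuck control-rod sensor | scram, genuine neutron-flux excursion) = 0.261030 / 0.492380 ≈ 0.5301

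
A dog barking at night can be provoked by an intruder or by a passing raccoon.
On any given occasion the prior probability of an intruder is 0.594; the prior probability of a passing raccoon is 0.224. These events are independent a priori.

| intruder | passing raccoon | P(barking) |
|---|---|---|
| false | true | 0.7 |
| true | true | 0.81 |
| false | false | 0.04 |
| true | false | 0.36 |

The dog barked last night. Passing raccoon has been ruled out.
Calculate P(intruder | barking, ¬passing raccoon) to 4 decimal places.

P(intruder | barking, ¬passing raccoon) ≈ 0.9294

By total probability over both values of intruder:
  P(barking | ¬passing raccoon) = 0.04×0.406 + 0.36×0.594
        = 0.016240 + 0.213840 = 0.230080
Configurations with intruder contribute 0.213840, so
  P(intruder | barking, ¬passing raccoon) = 0.213840 / 0.230080 ≈ 0.9294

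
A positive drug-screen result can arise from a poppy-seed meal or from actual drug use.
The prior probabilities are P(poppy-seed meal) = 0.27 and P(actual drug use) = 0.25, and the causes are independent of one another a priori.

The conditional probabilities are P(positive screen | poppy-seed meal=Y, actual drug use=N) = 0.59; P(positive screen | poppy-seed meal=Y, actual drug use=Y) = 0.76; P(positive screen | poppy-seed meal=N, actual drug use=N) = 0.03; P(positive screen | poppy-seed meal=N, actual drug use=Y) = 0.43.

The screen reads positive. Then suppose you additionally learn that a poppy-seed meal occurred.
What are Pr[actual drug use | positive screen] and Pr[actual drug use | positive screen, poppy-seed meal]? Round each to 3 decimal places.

P(positive screen) = 0.03·0.73·0.75 + 0.43·0.73·0.25 + 0.59·0.27·0.75 + 0.76·0.27·0.25 = 0.016425 + 0.078475 + 0.119475 + 0.051300 = 0.265675
The actual drug use-present share is 0.078475 + 0.051300 = 0.129775.
P(actual drug use | positive screen) = 0.129775 / 0.265675 ≈ 0.488

Now also conditioning on poppy-seed meal=true:
Sum P(positive screen|·) weighted by the priors over both values of actual drug use:
  P(positive screen | poppy-seed meal) = 0.59×0.75 + 0.76×0.25
        = 0.442500 + 0.190000 = 0.632500
Keeping only the actual drug use-present terms gives 0.190000, so
  P(actual drug use | positive screen, poppy-seed meal) = 0.190000 / 0.632500 ≈ 0.300

Pr[actual drug use | positive screen] ≈ 0.488; Pr[actual drug use | positive screen, poppy-seed meal] ≈ 0.300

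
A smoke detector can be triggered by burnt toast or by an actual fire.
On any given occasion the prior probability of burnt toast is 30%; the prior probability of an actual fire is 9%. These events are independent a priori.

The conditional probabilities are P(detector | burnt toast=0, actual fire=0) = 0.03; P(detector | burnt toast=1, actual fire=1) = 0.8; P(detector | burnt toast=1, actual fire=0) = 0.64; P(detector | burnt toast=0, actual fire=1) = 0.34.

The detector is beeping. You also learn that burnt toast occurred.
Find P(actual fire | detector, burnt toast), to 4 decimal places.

P(actual fire | detector, burnt toast) ≈ 0.1100

P(detector | burnt toast) = 0.64×0.91 + 0.8×0.09 = 0.582400 + 0.072000 = 0.654400
Restricting to configurations with actual fire present: 0.8×0.09 = 0.072000.
So P(actual fire | detector, burnt toast) = 0.072000/0.654400 ≈ 0.1100.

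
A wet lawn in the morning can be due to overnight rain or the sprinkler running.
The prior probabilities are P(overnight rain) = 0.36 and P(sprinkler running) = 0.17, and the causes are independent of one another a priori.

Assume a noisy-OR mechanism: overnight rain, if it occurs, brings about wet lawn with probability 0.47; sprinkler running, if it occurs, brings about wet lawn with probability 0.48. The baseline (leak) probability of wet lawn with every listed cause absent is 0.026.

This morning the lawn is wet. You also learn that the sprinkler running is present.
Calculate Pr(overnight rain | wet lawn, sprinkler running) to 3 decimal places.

Pr(overnight rain | wet lawn, sprinkler running) ≈ 0.455

Under noisy-OR, P(wet lawn | causes) = 1 − (1−0.026)·∏(1−qᵢ) over the active causes.
For the numerator, keep only overnight rain=true terms: 0.731566*0.36 = 0.263364
Normalizer over all consistent configurations: 0.49352*0.64 + 0.731566*0.36 = 0.579217
P(overnight rain | wet lawn, sprinkler running) = 0.263364/0.579217 ≈ 0.455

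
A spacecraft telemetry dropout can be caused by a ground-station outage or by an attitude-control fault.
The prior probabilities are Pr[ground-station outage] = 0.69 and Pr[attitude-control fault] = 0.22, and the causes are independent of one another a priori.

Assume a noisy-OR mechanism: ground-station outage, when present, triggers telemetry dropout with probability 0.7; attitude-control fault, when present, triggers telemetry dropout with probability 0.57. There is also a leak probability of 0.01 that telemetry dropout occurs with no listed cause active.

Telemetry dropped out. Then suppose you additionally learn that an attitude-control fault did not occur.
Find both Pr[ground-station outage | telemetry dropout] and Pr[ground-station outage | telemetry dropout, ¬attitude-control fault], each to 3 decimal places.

Pr[ground-station outage | telemetry dropout] ≈ 0.925; Pr[ground-station outage | telemetry dropout, ¬attitude-control fault] ≈ 0.994

Under noisy-OR, P(telemetry dropout | causes) = 1 − (1−0.01)·∏(1−qᵢ) over the active causes.
Weight on ground-station outage=true, given the evidence: 0.378355 + 0.132414 = 0.510769
Denominator P(telemetry dropout): 0.01*0.31*0.78 + 0.5743*0.31*0.22 + 0.703*0.69*0.78 + 0.87229*0.69*0.22 = 0.552354
Posterior = 0.510769 / 0.552354 ≈ 0.925

Now also conditioning on attitude-control fault≠true:
P(telemetry dropout | ¬attitude-control fault) = 0.01×0.31 + 0.703×0.69 = 0.003100 + 0.485070 = 0.488170
The ground-station outage-present share is 0.703×0.69 = 0.485070.
So P(ground-station outage | telemetry dropout, ¬attitude-control fault) = 0.485070/0.488170 ≈ 0.994.
Ruling out attitude-control fault raises the posterior on ground-station outage — the flip side of explaining away.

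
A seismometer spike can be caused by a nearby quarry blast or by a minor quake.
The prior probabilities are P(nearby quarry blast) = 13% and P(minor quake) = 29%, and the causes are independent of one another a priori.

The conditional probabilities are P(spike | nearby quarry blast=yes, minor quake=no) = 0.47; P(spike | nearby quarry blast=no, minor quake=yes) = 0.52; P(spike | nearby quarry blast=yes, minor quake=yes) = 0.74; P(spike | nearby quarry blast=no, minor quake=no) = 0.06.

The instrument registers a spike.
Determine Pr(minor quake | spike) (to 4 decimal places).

P(spike) = 0.06·0.87·0.71 + 0.52·0.87·0.29 + 0.47·0.13·0.71 + 0.74·0.13·0.29 = 0.037062 + 0.131196 + 0.043381 + 0.027898 = 0.239537
Restricting to configurations with minor quake present: 0.131196 + 0.027898 = 0.159094.
P(minor quake | spike) = 0.159094 / 0.239537 ≈ 0.6642

Pr(minor quake | spike) ≈ 0.6642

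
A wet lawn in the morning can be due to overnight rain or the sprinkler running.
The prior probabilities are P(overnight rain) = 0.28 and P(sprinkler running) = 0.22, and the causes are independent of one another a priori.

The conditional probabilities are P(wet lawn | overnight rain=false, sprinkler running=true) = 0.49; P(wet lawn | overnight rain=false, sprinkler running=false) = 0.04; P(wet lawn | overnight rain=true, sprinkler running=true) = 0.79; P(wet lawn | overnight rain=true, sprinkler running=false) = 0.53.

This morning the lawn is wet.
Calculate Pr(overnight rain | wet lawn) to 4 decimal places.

Weight on overnight rain=true, given the evidence: 0.115752 + 0.048664 = 0.164416
Normalizer over all consistent configurations: 0.04×0.72×0.78 + 0.49×0.72×0.22 + 0.53×0.28×0.78 + 0.79×0.28×0.22 = 0.264496
Posterior = 0.164416 / 0.264496 ≈ 0.6216

Pr(overnight rain | wet lawn) ≈ 0.6216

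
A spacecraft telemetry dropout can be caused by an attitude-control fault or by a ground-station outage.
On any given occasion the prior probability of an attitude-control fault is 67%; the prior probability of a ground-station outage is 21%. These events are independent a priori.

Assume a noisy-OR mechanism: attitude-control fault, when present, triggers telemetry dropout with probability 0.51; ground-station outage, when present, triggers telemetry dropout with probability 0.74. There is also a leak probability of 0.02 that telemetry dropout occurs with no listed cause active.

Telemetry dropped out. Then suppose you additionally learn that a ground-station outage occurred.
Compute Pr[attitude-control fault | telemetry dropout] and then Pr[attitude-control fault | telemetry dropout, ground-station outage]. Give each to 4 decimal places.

Pr[attitude-control fault | telemetry dropout] ≈ 0.8751; Pr[attitude-control fault | telemetry dropout, ground-station outage] ≈ 0.7045

Under noisy-OR, P(telemetry dropout | causes) = 1 − (1−0.02)·∏(1−qᵢ) over the active causes.
Enumerate the 4 (attitude-control fault, ground-station outage) configurations and weight by the priors:
  P(telemetry dropout) = 0.02·0.33·0.79 + 0.7452·0.33·0.21 + 0.5198·0.67·0.79 + 0.875148·0.67·0.21
        = 0.005214 + 0.051642 + 0.275130 + 0.123133 = 0.455119
Configurations with attitude-control fault contribute 0.398263, so
  P(attitude-control fault | telemetry dropout) = 0.398263 / 0.455119 ≈ 0.8751

Now condition on the additional information:
P(telemetry dropout | ground-station outage) = 0.7452·0.33 + 0.875148·0.67 = 0.245916 + 0.586349 = 0.832265
Restricting to configurations with attitude-control fault present: 0.875148·0.67 = 0.586349.
P(attitude-control fault | telemetry dropout, ground-station outage) = 0.586349 / 0.832265 ≈ 0.7045
This is intercausal reasoning (explaining away): once ground-station outage accounts for the telemetry dropout, attitude-control fault becomes less likely.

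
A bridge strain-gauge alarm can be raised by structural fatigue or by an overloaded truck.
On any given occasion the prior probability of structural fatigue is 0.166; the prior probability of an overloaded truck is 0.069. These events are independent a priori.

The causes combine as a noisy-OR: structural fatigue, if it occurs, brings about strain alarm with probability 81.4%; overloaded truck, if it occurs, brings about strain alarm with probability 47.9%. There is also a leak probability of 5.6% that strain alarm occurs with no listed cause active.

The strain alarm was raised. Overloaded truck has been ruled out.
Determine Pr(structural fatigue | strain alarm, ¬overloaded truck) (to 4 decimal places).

Pr(structural fatigue | strain alarm, ¬overloaded truck) ≈ 0.7456

Under noisy-OR, P(strain alarm | causes) = 1 − (1−0.056)·∏(1−qᵢ) over the active causes.
Enumerate both values of structural fatigue and weight by the priors:
  P(strain alarm | ¬overloaded truck) = 0.056*0.834 + 0.824416*0.166
        = 0.046704 + 0.136853 = 0.183557
Keeping only the structural fatigue-present terms gives 0.136853, so
  P(structural fatigue | strain alarm, ¬overloaded truck) = 0.136853 / 0.183557 ≈ 0.7456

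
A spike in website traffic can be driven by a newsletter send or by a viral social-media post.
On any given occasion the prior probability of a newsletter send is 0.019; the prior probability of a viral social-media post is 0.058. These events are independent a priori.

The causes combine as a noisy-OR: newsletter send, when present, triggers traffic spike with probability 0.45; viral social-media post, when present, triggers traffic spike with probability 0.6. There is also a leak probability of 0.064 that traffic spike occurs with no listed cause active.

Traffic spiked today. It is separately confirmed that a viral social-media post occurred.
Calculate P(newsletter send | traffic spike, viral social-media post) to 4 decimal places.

P(newsletter send | traffic spike, viral social-media post) ≈ 0.0240

Under noisy-OR, P(traffic spike | causes) = 1 − (1−0.064)·∏(1−qᵢ) over the active causes.
P(traffic spike | viral social-media post) = 0.6256·0.981 + 0.79408·0.019 = 0.613714 + 0.015088 = 0.628802
Of this, 0.015088 comes from 0.79408·0.019 (the newsletter send=true cases).
P(newsletter send | traffic spike, viral social-media post) = 0.015088 / 0.628802 ≈ 0.0240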